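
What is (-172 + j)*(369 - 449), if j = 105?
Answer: 5360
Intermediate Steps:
(-172 + j)*(369 - 449) = (-172 + 105)*(369 - 449) = -67*(-80) = 5360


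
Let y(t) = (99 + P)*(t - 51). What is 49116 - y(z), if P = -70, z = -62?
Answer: 52393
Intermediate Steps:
y(t) = -1479 + 29*t (y(t) = (99 - 70)*(t - 51) = 29*(-51 + t) = -1479 + 29*t)
49116 - y(z) = 49116 - (-1479 + 29*(-62)) = 49116 - (-1479 - 1798) = 49116 - 1*(-3277) = 49116 + 3277 = 52393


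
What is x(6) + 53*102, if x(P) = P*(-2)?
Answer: 5394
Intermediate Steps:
x(P) = -2*P
x(6) + 53*102 = -2*6 + 53*102 = -12 + 5406 = 5394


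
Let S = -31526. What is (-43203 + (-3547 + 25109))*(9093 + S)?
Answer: 485472553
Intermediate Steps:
(-43203 + (-3547 + 25109))*(9093 + S) = (-43203 + (-3547 + 25109))*(9093 - 31526) = (-43203 + 21562)*(-22433) = -21641*(-22433) = 485472553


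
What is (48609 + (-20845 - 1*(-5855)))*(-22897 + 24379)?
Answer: 49823358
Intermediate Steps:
(48609 + (-20845 - 1*(-5855)))*(-22897 + 24379) = (48609 + (-20845 + 5855))*1482 = (48609 - 14990)*1482 = 33619*1482 = 49823358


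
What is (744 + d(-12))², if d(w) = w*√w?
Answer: 551808 - 35712*I*√3 ≈ 5.5181e+5 - 61855.0*I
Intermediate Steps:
d(w) = w^(3/2)
(744 + d(-12))² = (744 + (-12)^(3/2))² = (744 - 24*I*√3)²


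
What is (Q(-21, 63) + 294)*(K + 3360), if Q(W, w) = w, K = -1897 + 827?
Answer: 817530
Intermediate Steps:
K = -1070
(Q(-21, 63) + 294)*(K + 3360) = (63 + 294)*(-1070 + 3360) = 357*2290 = 817530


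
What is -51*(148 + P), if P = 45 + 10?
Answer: -10353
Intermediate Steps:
P = 55
-51*(148 + P) = -51*(148 + 55) = -51*203 = -10353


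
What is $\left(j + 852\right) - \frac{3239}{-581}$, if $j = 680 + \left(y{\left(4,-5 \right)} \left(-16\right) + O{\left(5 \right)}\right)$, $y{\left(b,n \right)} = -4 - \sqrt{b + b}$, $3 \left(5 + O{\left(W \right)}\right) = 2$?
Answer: $\frac{2783992}{1743} + 32 \sqrt{2} \approx 1642.5$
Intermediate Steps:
$O{\left(W \right)} = - \frac{13}{3}$ ($O{\left(W \right)} = -5 + \frac{1}{3} \cdot 2 = -5 + \frac{2}{3} = - \frac{13}{3}$)
$y{\left(b,n \right)} = -4 - \sqrt{2} \sqrt{b}$ ($y{\left(b,n \right)} = -4 - \sqrt{2 b} = -4 - \sqrt{2} \sqrt{b}$)
$j = \frac{2219}{3} + 32 \sqrt{2}$ ($j = 680 - \left(\frac{13}{3} - \left(-4 - \sqrt{2} \sqrt{4}\right) \left(-16\right)\right) = 680 - \left(\frac{13}{3} - \left(-4 - \sqrt{2} \cdot 2\right) \left(-16\right)\right) = 680 - \left(\frac{13}{3} - \left(-4 - 2 \sqrt{2}\right) \left(-16\right)\right) = 680 + \left(\left(64 + 32 \sqrt{2}\right) - \frac{13}{3}\right) = 680 + \left(\frac{179}{3} + 32 \sqrt{2}\right) = \frac{2219}{3} + 32 \sqrt{2} \approx 784.92$)
$\left(j + 852\right) - \frac{3239}{-581} = \left(\left(\frac{2219}{3} + 32 \sqrt{2}\right) + 852\right) - \frac{3239}{-581} = \left(\frac{4775}{3} + 32 \sqrt{2}\right) - - \frac{3239}{581} = \left(\frac{4775}{3} + 32 \sqrt{2}\right) + \frac{3239}{581} = \frac{2783992}{1743} + 32 \sqrt{2}$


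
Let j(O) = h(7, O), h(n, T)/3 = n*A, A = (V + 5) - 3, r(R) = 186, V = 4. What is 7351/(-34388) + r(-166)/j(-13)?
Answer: 911657/722148 ≈ 1.2624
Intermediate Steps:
A = 6 (A = (4 + 5) - 3 = 9 - 3 = 6)
h(n, T) = 18*n (h(n, T) = 3*(n*6) = 3*(6*n) = 18*n)
j(O) = 126 (j(O) = 18*7 = 126)
7351/(-34388) + r(-166)/j(-13) = 7351/(-34388) + 186/126 = 7351*(-1/34388) + 186*(1/126) = -7351/34388 + 31/21 = 911657/722148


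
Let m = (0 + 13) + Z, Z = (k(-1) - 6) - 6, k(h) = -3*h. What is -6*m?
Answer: -24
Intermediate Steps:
Z = -9 (Z = (-3*(-1) - 6) - 6 = (3 - 6) - 6 = -3 - 6 = -9)
m = 4 (m = (0 + 13) - 9 = 13 - 9 = 4)
-6*m = -6*4 = -24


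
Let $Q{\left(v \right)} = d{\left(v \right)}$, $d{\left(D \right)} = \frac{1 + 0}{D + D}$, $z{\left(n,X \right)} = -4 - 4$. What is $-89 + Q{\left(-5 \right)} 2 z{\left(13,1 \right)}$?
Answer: $- \frac{437}{5} \approx -87.4$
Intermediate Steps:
$z{\left(n,X \right)} = -8$ ($z{\left(n,X \right)} = -4 - 4 = -8$)
$d{\left(D \right)} = \frac{1}{2 D}$ ($d{\left(D \right)} = 1 \frac{1}{2 D} = \frac{1}{2 D}$)
$Q{\left(v \right)} = \frac{1}{2 v}$
$-89 + Q{\left(-5 \right)} 2 z{\left(13,1 \right)} = -89 + \frac{1}{2 \left(-5\right)} 2 \left(-8\right) = -89 + \frac{1}{2} \left(- \frac{1}{5}\right) 2 \left(-8\right) = -89 + \left(- \frac{1}{10}\right) 2 \left(-8\right) = -89 - - \frac{8}{5} = -89 + \frac{8}{5} = - \frac{437}{5}$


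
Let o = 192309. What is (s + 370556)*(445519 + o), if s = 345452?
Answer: 456689950624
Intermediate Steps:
(s + 370556)*(445519 + o) = (345452 + 370556)*(445519 + 192309) = 716008*637828 = 456689950624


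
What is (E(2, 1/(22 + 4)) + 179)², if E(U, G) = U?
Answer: 32761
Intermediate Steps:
(E(2, 1/(22 + 4)) + 179)² = (2 + 179)² = 181² = 32761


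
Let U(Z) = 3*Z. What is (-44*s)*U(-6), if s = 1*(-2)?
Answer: -1584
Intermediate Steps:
s = -2
(-44*s)*U(-6) = (-44*(-2))*(3*(-6)) = 88*(-18) = -1584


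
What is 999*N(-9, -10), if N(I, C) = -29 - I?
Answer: -19980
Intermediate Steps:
999*N(-9, -10) = 999*(-29 - 1*(-9)) = 999*(-29 + 9) = 999*(-20) = -19980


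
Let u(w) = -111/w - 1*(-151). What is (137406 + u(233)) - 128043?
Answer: 2216651/233 ≈ 9513.5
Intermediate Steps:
u(w) = 151 - 111/w (u(w) = -111/w + 151 = 151 - 111/w)
(137406 + u(233)) - 128043 = (137406 + (151 - 111/233)) - 128043 = (137406 + 35072/233) - 128043 = 32050670/233 - 128043 = 2216651/233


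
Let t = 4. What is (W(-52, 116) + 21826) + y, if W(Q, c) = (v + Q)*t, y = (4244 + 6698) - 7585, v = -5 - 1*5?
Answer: 24935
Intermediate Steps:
v = -10 (v = -5 - 5 = -10)
y = 3357 (y = 10942 - 7585 = 3357)
W(Q, c) = -40 + 4*Q (W(Q, c) = (-10 + Q)*4 = -40 + 4*Q)
(W(-52, 116) + 21826) + y = ((-40 + 4*(-52)) + 21826) + 3357 = ((-40 - 208) + 21826) + 3357 = (-248 + 21826) + 3357 = 21578 + 3357 = 24935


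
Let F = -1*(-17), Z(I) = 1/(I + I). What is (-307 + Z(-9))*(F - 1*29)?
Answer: 11054/3 ≈ 3684.7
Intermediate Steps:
Z(I) = 1/(2*I)
F = 17
(-307 + Z(-9))*(F - 1*29) = (-307 + (½)/(-9))*(17 - 1*29) = (-307 + (½)*(-⅑))*(17 - 29) = (-307 - 1/18)*(-12) = -5527/18*(-12) = 11054/3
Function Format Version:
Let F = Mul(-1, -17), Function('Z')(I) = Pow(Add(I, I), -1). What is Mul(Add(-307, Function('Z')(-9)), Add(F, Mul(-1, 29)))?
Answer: Rational(11054, 3) ≈ 3684.7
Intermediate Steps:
Function('Z')(I) = Mul(Rational(1, 2), Pow(I, -1)) (Function('Z')(I) = Pow(Mul(2, I), -1) = Mul(Rational(1, 2), Pow(I, -1)))
F = 17
Mul(Add(-307, Function('Z')(-9)), Add(F, Mul(-1, 29))) = Mul(Add(-307, Mul(Rational(1, 2), Pow(-9, -1))), Add(17, Mul(-1, 29))) = Mul(Add(-307, Mul(Rational(1, 2), Rational(-1, 9))), Add(17, -29)) = Mul(Add(-307, Rational(-1, 18)), -12) = Mul(Rational(-5527, 18), -12) = Rational(11054, 3)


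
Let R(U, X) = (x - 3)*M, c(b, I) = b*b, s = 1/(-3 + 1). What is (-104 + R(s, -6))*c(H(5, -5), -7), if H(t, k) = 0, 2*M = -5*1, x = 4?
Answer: 0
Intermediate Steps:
M = -5/2 (M = (-5*1)/2 = (½)*(-5) = -5/2 ≈ -2.5000)
s = -½ (s = 1/(-2) = -½ ≈ -0.50000)
c(b, I) = b²
R(U, X) = -5/2 (R(U, X) = (4 - 3)*(-5/2) = 1*(-5/2) = -5/2)
(-104 + R(s, -6))*c(H(5, -5), -7) = (-104 - 5/2)*0² = -213/2*0 = 0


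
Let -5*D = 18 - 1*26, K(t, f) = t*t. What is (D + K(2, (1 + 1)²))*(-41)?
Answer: -1148/5 ≈ -229.60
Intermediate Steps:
K(t, f) = t²
D = 8/5 (D = -(18 - 1*26)/5 = -(18 - 26)/5 = -⅕*(-8) = 8/5 ≈ 1.6000)
(D + K(2, (1 + 1)²))*(-41) = (8/5 + 2²)*(-41) = (8/5 + 4)*(-41) = (28/5)*(-41) = -1148/5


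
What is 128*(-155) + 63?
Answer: -19777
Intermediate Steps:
128*(-155) + 63 = -19840 + 63 = -19777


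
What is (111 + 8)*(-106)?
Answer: -12614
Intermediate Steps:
(111 + 8)*(-106) = 119*(-106) = -12614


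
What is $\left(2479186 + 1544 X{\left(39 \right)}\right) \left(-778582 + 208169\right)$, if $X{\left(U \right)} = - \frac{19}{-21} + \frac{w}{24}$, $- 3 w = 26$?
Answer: $- \frac{89122239780800}{63} \approx -1.4146 \cdot 10^{12}$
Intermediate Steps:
$w = - \frac{26}{3}$ ($w = \left(- \frac{1}{3}\right) 26 = - \frac{26}{3} \approx -8.6667$)
$X{\left(U \right)} = \frac{137}{252}$ ($X{\left(U \right)} = - \frac{19}{-21} - \frac{26}{3 \cdot 24} = \left(-19\right) \left(- \frac{1}{21}\right) - \frac{13}{36} = \frac{19}{21} - \frac{13}{36} = \frac{137}{252}$)
$\left(2479186 + 1544 X{\left(39 \right)}\right) \left(-778582 + 208169\right) = \left(2479186 + 1544 \cdot \frac{137}{252}\right) \left(-778582 + 208169\right) = \left(2479186 + \frac{52882}{63}\right) \left(-570413\right) = \frac{156241600}{63} \left(-570413\right) = - \frac{89122239780800}{63}$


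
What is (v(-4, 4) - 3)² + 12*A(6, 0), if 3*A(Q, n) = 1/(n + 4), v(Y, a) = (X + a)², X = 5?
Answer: 6085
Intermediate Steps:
v(Y, a) = (5 + a)²
A(Q, n) = 1/(3*(4 + n)) (A(Q, n) = 1/(3*(n + 4)) = 1/(3*(4 + n)))
(v(-4, 4) - 3)² + 12*A(6, 0) = ((5 + 4)² - 3)² + 12*(1/(3*(4 + 0))) = (9² - 3)² + 12*((⅓)/4) = (81 - 3)² + 12*((⅓)*(¼)) = 78² + 12*(1/12) = 6084 + 1 = 6085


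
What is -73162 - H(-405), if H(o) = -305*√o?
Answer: -73162 + 2745*I*√5 ≈ -73162.0 + 6138.0*I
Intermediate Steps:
-73162 - H(-405) = -73162 - (-305)*√(-405) = -73162 - (-305)*9*I*√5 = -73162 - (-2745)*I*√5 = -73162 + 2745*I*√5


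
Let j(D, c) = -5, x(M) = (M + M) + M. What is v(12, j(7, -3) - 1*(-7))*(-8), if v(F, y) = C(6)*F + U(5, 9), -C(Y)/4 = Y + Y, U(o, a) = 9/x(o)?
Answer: 23016/5 ≈ 4603.2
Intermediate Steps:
x(M) = 3*M (x(M) = 2*M + M = 3*M)
U(o, a) = 3/o (U(o, a) = 9/((3*o)) = 9*(1/(3*o)) = 3/o)
C(Y) = -8*Y (C(Y) = -4*(Y + Y) = -8*Y)
v(F, y) = ⅗ - 48*F (v(F, y) = (-8*6)*F + 3/5 = -48*F + 3*(⅕) = -48*F + ⅗ = ⅗ - 48*F)
v(12, j(7, -3) - 1*(-7))*(-8) = (⅗ - 48*12)*(-8) = (⅗ - 576)*(-8) = -2877/5*(-8) = 23016/5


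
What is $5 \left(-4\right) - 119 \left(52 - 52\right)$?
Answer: $-20$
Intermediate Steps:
$5 \left(-4\right) - 119 \left(52 - 52\right) = -20 - 119 \left(52 - 52\right) = -20 - 0 = -20 + 0 = -20$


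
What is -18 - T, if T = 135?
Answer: -153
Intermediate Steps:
-18 - T = -18 - 1*135 = -3*6 - 135 = -18 - 135 = -153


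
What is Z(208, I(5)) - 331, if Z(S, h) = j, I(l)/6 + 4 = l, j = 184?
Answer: -147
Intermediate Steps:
I(l) = -24 + 6*l
Z(S, h) = 184
Z(208, I(5)) - 331 = 184 - 331 = -147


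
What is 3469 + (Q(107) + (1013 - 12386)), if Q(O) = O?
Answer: -7797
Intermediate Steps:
3469 + (Q(107) + (1013 - 12386)) = 3469 + (107 + (1013 - 12386)) = 3469 + (107 - 11373) = 3469 - 11266 = -7797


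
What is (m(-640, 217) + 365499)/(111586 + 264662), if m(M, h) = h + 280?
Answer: 91499/94062 ≈ 0.97275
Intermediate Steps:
m(M, h) = 280 + h
(m(-640, 217) + 365499)/(111586 + 264662) = ((280 + 217) + 365499)/(111586 + 264662) = (497 + 365499)/376248 = 365996*(1/376248) = 91499/94062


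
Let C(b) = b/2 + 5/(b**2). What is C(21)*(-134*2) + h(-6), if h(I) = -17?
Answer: -1249811/441 ≈ -2834.0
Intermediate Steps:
C(b) = b/2 + 5/b**2 (C(b) = b*(1/2) + 5/b**2 = b/2 + 5/b**2)
C(21)*(-134*2) + h(-6) = ((1/2)*21 + 5/21**2)*(-134*2) - 17 = (21/2 + 5*(1/441))*(-268) - 17 = (21/2 + 5/441)*(-268) - 17 = (9271/882)*(-268) - 17 = -1242314/441 - 17 = -1249811/441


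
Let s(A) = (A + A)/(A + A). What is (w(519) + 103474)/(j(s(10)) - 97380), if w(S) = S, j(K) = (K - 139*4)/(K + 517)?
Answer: -1455902/1363335 ≈ -1.0679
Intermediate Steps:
s(A) = 1 (s(A) = (2*A)/((2*A)) = (2*A)*(1/(2*A)) = 1)
j(K) = (-556 + K)/(517 + K) (j(K) = (K - 556)/(517 + K) = (-556 + K)/(517 + K))
(w(519) + 103474)/(j(s(10)) - 97380) = (519 + 103474)/((-556 + 1)/(517 + 1) - 97380) = 103993/(-555/518 - 97380) = 103993/((1/518)*(-555) - 97380) = 103993/(-15/14 - 97380) = 103993/(-1363335/14) = 103993*(-14/1363335) = -1455902/1363335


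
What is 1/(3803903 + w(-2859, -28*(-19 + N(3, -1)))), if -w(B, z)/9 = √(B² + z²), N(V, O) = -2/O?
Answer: 3803903/14468997596392 + 9*√8400457/14468997596392 ≈ 2.6470e-7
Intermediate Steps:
w(B, z) = -9*√(B² + z²)
1/(3803903 + w(-2859, -28*(-19 + N(3, -1)))) = 1/(3803903 - 9*√((-2859)² + (-28*(-19 - 2/(-1)))²)) = 1/(3803903 - 9*√(8173881 + (-28*(-19 - 2*(-1)))²)) = 1/(3803903 - 9*√(8173881 + (-28*(-19 + 2))²)) = 1/(3803903 - 9*√(8173881 + (-28*(-17))²)) = 1/(3803903 - 9*√(8173881 + 476²)) = 1/(3803903 - 9*√(8173881 + 226576)) = 1/(3803903 - 9*√8400457)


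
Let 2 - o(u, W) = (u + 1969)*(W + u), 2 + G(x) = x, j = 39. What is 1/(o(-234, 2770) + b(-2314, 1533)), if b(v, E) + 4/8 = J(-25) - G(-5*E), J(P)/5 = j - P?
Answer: -2/8783943 ≈ -2.2769e-7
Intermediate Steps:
G(x) = -2 + x
J(P) = 195 - 5*P (J(P) = 5*(39 - P) = 195 - 5*P)
o(u, W) = 2 - (1969 + u)*(W + u) (o(u, W) = 2 - (u + 1969)*(W + u) = 2 - (1969 + u)*(W + u))
b(v, E) = 643/2 + 5*E (b(v, E) = -1/2 + ((195 - 5*(-25)) - (-2 - 5*E)) = -1/2 + ((195 + 125) + (2 + 5*E)) = -1/2 + (320 + (2 + 5*E)) = -1/2 + (322 + 5*E) = 643/2 + 5*E)
1/(o(-234, 2770) + b(-2314, 1533)) = 1/((2 - 1*(-234)**2 - 1969*2770 - 1969*(-234) - 1*2770*(-234)) + (643/2 + 5*1533)) = 1/((2 - 1*54756 - 5454130 + 460746 + 648180) + (643/2 + 7665)) = 1/((2 - 54756 - 5454130 + 460746 + 648180) + 15973/2) = 1/(-4399958 + 15973/2) = 1/(-8783943/2) = -2/8783943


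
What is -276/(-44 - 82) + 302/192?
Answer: 843/224 ≈ 3.7634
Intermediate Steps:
-276/(-44 - 82) + 302/192 = -276/(-126) + 302*(1/192) = -276*(-1/126) + 151/96 = 46/21 + 151/96 = 843/224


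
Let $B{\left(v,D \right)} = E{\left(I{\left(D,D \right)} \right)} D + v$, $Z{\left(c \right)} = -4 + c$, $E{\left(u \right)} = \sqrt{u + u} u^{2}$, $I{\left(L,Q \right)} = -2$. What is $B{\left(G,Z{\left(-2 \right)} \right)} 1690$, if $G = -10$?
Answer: $-16900 - 81120 i \approx -16900.0 - 81120.0 i$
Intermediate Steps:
$E{\left(u \right)} = \sqrt{2} u^{\frac{5}{2}}$ ($E{\left(u \right)} = \sqrt{2 u} u^{2} = \sqrt{2} \sqrt{u} u^{2} = \sqrt{2} u^{\frac{5}{2}}$)
$B{\left(v,D \right)} = v + 8 i D$ ($B{\left(v,D \right)} = \sqrt{2} \left(-2\right)^{\frac{5}{2}} D + v = \sqrt{2} \cdot 4 i \sqrt{2} D + v = 8 i D + v = v + 8 i D$)
$B{\left(G,Z{\left(-2 \right)} \right)} 1690 = \left(-10 + 8 i \left(-4 - 2\right)\right) 1690 = \left(-10 + 8 i \left(-6\right)\right) 1690 = \left(-10 - 48 i\right) 1690 = -16900 - 81120 i$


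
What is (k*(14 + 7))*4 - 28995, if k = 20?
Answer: -27315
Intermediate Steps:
(k*(14 + 7))*4 - 28995 = (20*(14 + 7))*4 - 28995 = (20*21)*4 - 28995 = 420*4 - 28995 = 1680 - 28995 = -27315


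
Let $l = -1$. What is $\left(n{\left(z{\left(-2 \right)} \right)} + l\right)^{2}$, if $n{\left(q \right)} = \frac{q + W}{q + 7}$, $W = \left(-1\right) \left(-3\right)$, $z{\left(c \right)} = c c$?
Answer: $\frac{16}{121} \approx 0.13223$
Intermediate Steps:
$z{\left(c \right)} = c^{2}$
$W = 3$
$n{\left(q \right)} = \frac{3 + q}{7 + q}$ ($n{\left(q \right)} = \frac{q + 3}{q + 7} = \frac{3 + q}{7 + q}$)
$\left(n{\left(z{\left(-2 \right)} \right)} + l\right)^{2} = \left(\frac{3 + \left(-2\right)^{2}}{7 + \left(-2\right)^{2}} - 1\right)^{2} = \left(\frac{3 + 4}{7 + 4} - 1\right)^{2} = \left(\frac{1}{11} \cdot 7 - 1\right)^{2} = \left(\frac{7}{11} - 1\right)^{2} = \left(- \frac{4}{11}\right)^{2} = \frac{16}{121}$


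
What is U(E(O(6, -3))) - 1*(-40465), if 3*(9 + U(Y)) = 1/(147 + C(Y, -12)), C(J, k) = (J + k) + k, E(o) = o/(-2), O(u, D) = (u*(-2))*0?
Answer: 14928265/369 ≈ 40456.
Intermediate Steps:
O(u, D) = 0 (O(u, D) = -2*u*0 = 0)
E(o) = -o/2 (E(o) = o*(-1/2) = -o/2)
C(J, k) = J + 2*k
U(Y) = -9 + 1/(3*(123 + Y)) (U(Y) = -9 + 1/(3*(147 + (Y + 2*(-12)))) = -9 + 1/(3*(147 + (Y - 24))) = -9 + 1/(3*(147 + (-24 + Y))) = -9 + 1/(3*(123 + Y)))
U(E(O(6, -3))) - 1*(-40465) = (-3320 - (-27)*0/2)/(3*(123 - 1/2*0)) - 1*(-40465) = (-3320 - 27*0)/(3*(123 + 0)) + 40465 = (1/3)*(-3320 + 0)/123 + 40465 = (1/3)*(1/123)*(-3320) + 40465 = -3320/369 + 40465 = 14928265/369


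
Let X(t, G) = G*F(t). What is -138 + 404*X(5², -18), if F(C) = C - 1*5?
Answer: -145578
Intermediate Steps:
F(C) = -5 + C (F(C) = C - 5 = -5 + C)
X(t, G) = G*(-5 + t)
-138 + 404*X(5², -18) = -138 + 404*(-18*(-5 + 5²)) = -138 + 404*(-18*(-5 + 25)) = -138 + 404*(-18*20) = -138 + 404*(-360) = -138 - 145440 = -145578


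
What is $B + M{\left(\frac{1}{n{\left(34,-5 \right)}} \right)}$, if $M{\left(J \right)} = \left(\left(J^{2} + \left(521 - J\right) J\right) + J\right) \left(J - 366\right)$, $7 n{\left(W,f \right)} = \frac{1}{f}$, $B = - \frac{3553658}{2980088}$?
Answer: $\frac{10916462879051}{1490044} \approx 7.3263 \cdot 10^{6}$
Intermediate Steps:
$B = - \frac{1776829}{1490044}$ ($B = \left(-3553658\right) \frac{1}{2980088} = - \frac{1776829}{1490044} \approx -1.1925$)
$n{\left(W,f \right)} = \frac{1}{7 f}$
$M{\left(J \right)} = \left(-366 + J\right) \left(J + J^{2} + J \left(521 - J\right)\right)$ ($M{\left(J \right)} = \left(\left(J^{2} + J \left(521 - J\right)\right) + J\right) \left(-366 + J\right) = \left(J + J^{2} + J \left(521 - J\right)\right) \left(-366 + J\right) = \left(-366 + J\right) \left(J + J^{2} + J \left(521 - J\right)\right)$)
$B + M{\left(\frac{1}{n{\left(34,-5 \right)}} \right)} = - \frac{1776829}{1490044} + \frac{522 \left(-366 + \frac{1}{\frac{1}{7} \frac{1}{-5}}\right)}{\frac{1}{7} \frac{1}{-5}} = - \frac{1776829}{1490044} + \frac{522 \left(-366 + \frac{1}{\frac{1}{7} \left(- \frac{1}{5}\right)}\right)}{\frac{1}{7} \left(- \frac{1}{5}\right)} = - \frac{1776829}{1490044} + \frac{522 \left(-366 + \frac{1}{- \frac{1}{35}}\right)}{- \frac{1}{35}} = - \frac{1776829}{1490044} + 522 \left(-35\right) \left(-366 - 35\right) = - \frac{1776829}{1490044} + 522 \left(-35\right) \left(-401\right) = - \frac{1776829}{1490044} + 7326270 = \frac{10916462879051}{1490044}$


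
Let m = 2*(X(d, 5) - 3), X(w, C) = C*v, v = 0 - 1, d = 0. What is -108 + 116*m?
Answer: -1964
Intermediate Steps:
v = -1
X(w, C) = -C (X(w, C) = C*(-1) = -C)
m = -16 (m = 2*(-1*5 - 3) = 2*(-5 - 3) = 2*(-8) = -16)
-108 + 116*m = -108 + 116*(-16) = -108 - 1856 = -1964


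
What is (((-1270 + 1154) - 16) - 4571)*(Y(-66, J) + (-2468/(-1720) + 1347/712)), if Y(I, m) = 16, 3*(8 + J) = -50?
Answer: -13913999511/153080 ≈ -90894.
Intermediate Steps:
J = -74/3 (J = -8 + (⅓)*(-50) = -8 - 50/3 = -74/3 ≈ -24.667)
(((-1270 + 1154) - 16) - 4571)*(Y(-66, J) + (-2468/(-1720) + 1347/712)) = (((-1270 + 1154) - 16) - 4571)*(16 + (-2468/(-1720) + 1347/712)) = ((-116 - 16) - 4571)*(16 + (-2468*(-1/1720) + 1347*(1/712))) = (-132 - 4571)*(16 + (617/430 + 1347/712)) = -4703*(16 + 509257/153080) = -4703*2958537/153080 = -13913999511/153080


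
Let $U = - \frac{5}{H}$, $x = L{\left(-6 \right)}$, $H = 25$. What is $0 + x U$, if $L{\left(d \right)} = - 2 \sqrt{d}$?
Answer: $\frac{2 i \sqrt{6}}{5} \approx 0.9798 i$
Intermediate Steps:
$x = - 2 i \sqrt{6}$ ($x = - 2 \sqrt{-6} = - 2 i \sqrt{6} \approx - 4.899 i$)
$U = - \frac{1}{5}$ ($U = - \frac{5}{25} = \left(-5\right) \frac{1}{25} = - \frac{1}{5} \approx -0.2$)
$0 + x U = 0 + - 2 i \sqrt{6} \left(- \frac{1}{5}\right) = 0 + \frac{2 i \sqrt{6}}{5} = \frac{2 i \sqrt{6}}{5}$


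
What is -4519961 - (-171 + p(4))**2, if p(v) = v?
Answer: -4547850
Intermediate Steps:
-4519961 - (-171 + p(4))**2 = -4519961 - (-171 + 4)**2 = -4519961 - 1*(-167)**2 = -4519961 - 1*27889 = -4519961 - 27889 = -4547850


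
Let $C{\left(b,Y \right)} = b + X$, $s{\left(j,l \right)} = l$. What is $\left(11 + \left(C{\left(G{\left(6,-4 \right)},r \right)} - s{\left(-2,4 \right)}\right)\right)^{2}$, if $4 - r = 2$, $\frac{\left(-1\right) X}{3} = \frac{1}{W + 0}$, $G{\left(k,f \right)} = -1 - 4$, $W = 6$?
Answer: $\frac{9}{4} \approx 2.25$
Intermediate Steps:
$G{\left(k,f \right)} = -5$
$X = - \frac{1}{2}$ ($X = - \frac{3}{6 + 0} = - \frac{3}{6} = \left(-3\right) \frac{1}{6} = - \frac{1}{2} \approx -0.5$)
$r = 2$ ($r = 4 - 2 = 2$)
$C{\left(b,Y \right)} = - \frac{1}{2} + b$ ($C{\left(b,Y \right)} = b - \frac{1}{2} = - \frac{1}{2} + b$)
$\left(11 + \left(C{\left(G{\left(6,-4 \right)},r \right)} - s{\left(-2,4 \right)}\right)\right)^{2} = \left(11 - \frac{19}{2}\right)^{2} = \left(\frac{3}{2}\right)^{2} = \frac{9}{4}$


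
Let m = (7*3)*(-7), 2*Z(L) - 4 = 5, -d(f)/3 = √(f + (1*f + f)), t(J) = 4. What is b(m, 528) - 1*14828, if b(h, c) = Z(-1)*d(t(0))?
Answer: -14828 - 27*√3 ≈ -14875.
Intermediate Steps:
d(f) = -3*√3*√f (d(f) = -3*√(f + (1*f + f)) = -3*√(f + (f + f)) = -3*√(f + 2*f) = -3*√3*√f)
Z(L) = 9/2 (Z(L) = 2 + (½)*5 = 2 + 5/2 = 9/2)
m = -147 (m = 21*(-7) = -147)
b(h, c) = -27*√3 (b(h, c) = 9*(-3*√3*√4)/2 = 9*(-3*√3*2)/2 = 9*(-6*√3)/2 = -27*√3)
b(m, 528) - 1*14828 = -27*√3 - 1*14828 = -27*√3 - 14828 = -14828 - 27*√3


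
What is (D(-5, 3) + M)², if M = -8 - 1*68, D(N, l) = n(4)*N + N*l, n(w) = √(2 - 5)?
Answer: 8206 + 910*I*√3 ≈ 8206.0 + 1576.2*I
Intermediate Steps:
n(w) = I*√3 (n(w) = √(-3) = I*√3)
D(N, l) = N*l + I*N*√3 (D(N, l) = (I*√3)*N + N*l = I*N*√3 + N*l = N*l + I*N*√3)
M = -76 (M = -8 - 68 = -76)
(D(-5, 3) + M)² = (-5*(3 + I*√3) - 76)² = ((-15 - 5*I*√3) - 76)² = (-91 - 5*I*√3)²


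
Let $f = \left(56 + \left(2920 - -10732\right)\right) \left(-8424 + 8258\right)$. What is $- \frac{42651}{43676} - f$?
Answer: $\frac{99385918277}{43676} \approx 2.2755 \cdot 10^{6}$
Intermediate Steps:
$f = -2275528$ ($f = \left(56 + \left(2920 + 10732\right)\right) \left(-166\right) = \left(56 + 13652\right) \left(-166\right) = 13708 \left(-166\right) = -2275528$)
$- \frac{42651}{43676} - f = - \frac{42651}{43676} - -2275528 = \left(-42651\right) \frac{1}{43676} + 2275528 = - \frac{42651}{43676} + 2275528 = \frac{99385918277}{43676}$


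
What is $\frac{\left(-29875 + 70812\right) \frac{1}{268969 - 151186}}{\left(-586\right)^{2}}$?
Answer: $\frac{40937}{40446211068} \approx 1.0121 \cdot 10^{-6}$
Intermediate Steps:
$\frac{\left(-29875 + 70812\right) \frac{1}{268969 - 151186}}{\left(-586\right)^{2}} = \frac{40937 \cdot \frac{1}{117783}}{343396} = 40937 \cdot \frac{1}{117783} \cdot \frac{1}{343396} = \frac{40937}{117783} \cdot \frac{1}{343396} = \frac{40937}{40446211068}$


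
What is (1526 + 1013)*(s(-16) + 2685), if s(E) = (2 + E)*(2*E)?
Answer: 7954687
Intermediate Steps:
s(E) = 2*E*(2 + E)
(1526 + 1013)*(s(-16) + 2685) = (1526 + 1013)*(2*(-16)*(2 - 16) + 2685) = 2539*(2*(-16)*(-14) + 2685) = 2539*(448 + 2685) = 2539*3133 = 7954687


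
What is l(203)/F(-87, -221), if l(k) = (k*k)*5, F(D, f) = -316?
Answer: -206045/316 ≈ -652.04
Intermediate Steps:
l(k) = 5*k² (l(k) = k²*5 = 5*k²)
l(203)/F(-87, -221) = (5*203²)/(-316) = (5*41209)*(-1/316) = 206045*(-1/316) = -206045/316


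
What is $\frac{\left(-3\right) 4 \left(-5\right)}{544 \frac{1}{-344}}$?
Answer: $- \frac{645}{17} \approx -37.941$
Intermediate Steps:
$\frac{\left(-3\right) 4 \left(-5\right)}{544 \frac{1}{-344}} = \frac{\left(-12\right) \left(-5\right)}{544 \left(- \frac{1}{344}\right)} = \frac{60}{- \frac{68}{43}} = 60 \left(- \frac{43}{68}\right) = - \frac{645}{17}$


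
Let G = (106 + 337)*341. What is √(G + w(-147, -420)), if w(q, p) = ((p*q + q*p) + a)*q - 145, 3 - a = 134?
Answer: I*√17981385 ≈ 4240.4*I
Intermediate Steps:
a = -131 (a = 3 - 1*134 = 3 - 134 = -131)
G = 151063 (G = 443*341 = 151063)
w(q, p) = -145 + q*(-131 + 2*p*q) (w(q, p) = ((p*q + q*p) - 131)*q - 145 = ((p*q + p*q) - 131)*q - 145 = (2*p*q - 131)*q - 145 = (-131 + 2*p*q)*q - 145 = q*(-131 + 2*p*q) - 145 = -145 + q*(-131 + 2*p*q))
√(G + w(-147, -420)) = √(151063 + (-145 - 131*(-147) + 2*(-420)*(-147)²)) = √(151063 + (-145 + 19257 + 2*(-420)*21609)) = √(151063 + (-145 + 19257 - 18151560)) = √(151063 - 18132448) = √(-17981385) = I*√17981385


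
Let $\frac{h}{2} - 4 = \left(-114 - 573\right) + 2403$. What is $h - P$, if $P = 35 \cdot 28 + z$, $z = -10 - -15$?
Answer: $2455$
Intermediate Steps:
$z = 5$ ($z = -10 + 15 = 5$)
$h = 3440$ ($h = 8 + 2 \left(\left(-114 - 573\right) + 2403\right) = 8 + 2 \left(-687 + 2403\right) = 8 + 2 \cdot 1716 = 8 + 3432 = 3440$)
$P = 985$ ($P = 35 \cdot 28 + 5 = 980 + 5 = 985$)
$h - P = 3440 - 985 = 2455$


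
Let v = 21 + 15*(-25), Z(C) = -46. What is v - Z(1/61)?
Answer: -308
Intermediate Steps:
v = -354 (v = 21 - 375 = -354)
v - Z(1/61) = -354 - 1*(-46) = -354 + 46 = -308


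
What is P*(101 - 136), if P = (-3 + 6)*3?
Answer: -315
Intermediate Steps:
P = 9 (P = 3*3 = 9)
P*(101 - 136) = 9*(101 - 136) = 9*(-35) = -315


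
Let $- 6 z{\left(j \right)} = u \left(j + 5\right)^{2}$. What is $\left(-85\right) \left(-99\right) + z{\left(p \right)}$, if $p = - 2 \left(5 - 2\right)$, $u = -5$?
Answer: $\frac{50495}{6} \approx 8415.8$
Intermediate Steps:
$p = -6$ ($p = \left(-2\right) 3 = -6$)
$z{\left(j \right)} = \frac{5 \left(5 + j\right)^{2}}{6}$ ($z{\left(j \right)} = - \frac{\left(-5\right) \left(j + 5\right)^{2}}{6} = - \frac{\left(-5\right) \left(5 + j\right)^{2}}{6} = \frac{5 \left(5 + j\right)^{2}}{6}$)
$\left(-85\right) \left(-99\right) + z{\left(p \right)} = \left(-85\right) \left(-99\right) + \frac{5 \left(5 - 6\right)^{2}}{6} = 8415 + \frac{5 \left(-1\right)^{2}}{6} = 8415 + \frac{5}{6} \cdot 1 = 8415 + \frac{5}{6} = \frac{50495}{6}$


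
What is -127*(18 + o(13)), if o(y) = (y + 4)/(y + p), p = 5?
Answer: -43307/18 ≈ -2405.9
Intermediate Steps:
o(y) = (4 + y)/(5 + y) (o(y) = (y + 4)/(y + 5) = (4 + y)/(5 + y))
-127*(18 + o(13)) = -127*(18 + (4 + 13)/(5 + 13)) = -127*(18 + 17/18) = -127*341/18 = -43307/18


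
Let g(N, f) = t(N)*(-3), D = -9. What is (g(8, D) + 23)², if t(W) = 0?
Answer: 529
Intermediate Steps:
g(N, f) = 0 (g(N, f) = 0*(-3) = 0)
(g(8, D) + 23)² = (0 + 23)² = 23² = 529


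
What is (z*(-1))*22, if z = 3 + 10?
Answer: -286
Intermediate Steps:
z = 13
(z*(-1))*22 = (13*(-1))*22 = -13*22 = -286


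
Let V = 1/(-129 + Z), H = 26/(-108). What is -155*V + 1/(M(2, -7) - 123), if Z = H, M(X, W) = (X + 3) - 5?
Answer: 1022531/858417 ≈ 1.1912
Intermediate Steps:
M(X, W) = -2 + X (M(X, W) = (3 + X) - 5 = -2 + X)
H = -13/54 (H = 26*(-1/108) = -13/54 ≈ -0.24074)
Z = -13/54 ≈ -0.24074
V = -54/6979 (V = 1/(-129 - 13/54) = 1/(-6979/54) = -54/6979 ≈ -0.0077375)
-155*V + 1/(M(2, -7) - 123) = -155*(-54/6979) + 1/((-2 + 2) - 123) = 8370/6979 + 1/(0 - 123) = 8370/6979 + 1/(-123) = 8370/6979 - 1/123 = 1022531/858417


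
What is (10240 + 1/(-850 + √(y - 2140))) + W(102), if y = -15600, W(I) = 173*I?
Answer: 2064233179/74024 - I*√4435/370120 ≈ 27886.0 - 0.00017993*I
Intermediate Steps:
(10240 + 1/(-850 + √(y - 2140))) + W(102) = (10240 + 1/(-850 + √(-15600 - 2140))) + 173*102 = (10240 + 1/(-850 + √(-17740))) + 17646 = (10240 + 1/(-850 + 2*I*√4435)) + 17646 = 27886 + 1/(-850 + 2*I*√4435)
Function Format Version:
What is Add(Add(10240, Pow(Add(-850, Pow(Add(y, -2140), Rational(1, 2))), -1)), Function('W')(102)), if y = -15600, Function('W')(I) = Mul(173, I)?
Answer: Add(Rational(2064233179, 74024), Mul(Rational(-1, 370120), I, Pow(4435, Rational(1, 2)))) ≈ Add(27886., Mul(-0.00017993, I))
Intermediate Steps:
Add(Add(10240, Pow(Add(-850, Pow(Add(y, -2140), Rational(1, 2))), -1)), Function('W')(102)) = Add(Add(10240, Pow(Add(-850, Pow(Add(-15600, -2140), Rational(1, 2))), -1)), Mul(173, 102)) = Add(Add(10240, Pow(Add(-850, Pow(-17740, Rational(1, 2))), -1)), 17646) = Add(Add(10240, Pow(Add(-850, Mul(2, I, Pow(4435, Rational(1, 2)))), -1)), 17646) = Add(27886, Pow(Add(-850, Mul(2, I, Pow(4435, Rational(1, 2)))), -1))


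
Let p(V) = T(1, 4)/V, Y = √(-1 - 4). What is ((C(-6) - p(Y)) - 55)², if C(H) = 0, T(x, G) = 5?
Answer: (55 - I*√5)² ≈ 3020.0 - 245.97*I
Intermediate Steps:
Y = I*√5 (Y = √(-5) = I*√5 ≈ 2.2361*I)
p(V) = 5/V
((C(-6) - p(Y)) - 55)² = ((0 - 5/(I*√5)) - 55)² = ((0 - 5*(-I*√5/5)) - 55)² = ((0 - (-1)*I*√5) - 55)² = ((0 + I*√5) - 55)² = (I*√5 - 55)² = (-55 + I*√5)²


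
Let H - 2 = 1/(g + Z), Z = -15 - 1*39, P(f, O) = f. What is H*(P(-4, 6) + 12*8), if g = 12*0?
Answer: 4922/27 ≈ 182.30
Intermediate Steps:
Z = -54 (Z = -15 - 39 = -54)
g = 0
H = 107/54 (H = 2 + 1/(0 - 54) = 2 + 1/(-54) = 2 - 1/54 = 107/54 ≈ 1.9815)
H*(P(-4, 6) + 12*8) = 107*(-4 + 12*8)/54 = 107*(-4 + 96)/54 = (107/54)*92 = 4922/27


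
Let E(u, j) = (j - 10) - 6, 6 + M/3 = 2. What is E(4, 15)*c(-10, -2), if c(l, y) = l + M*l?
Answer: -110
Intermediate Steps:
M = -12 (M = -18 + 3*2 = -18 + 6 = -12)
E(u, j) = -16 + j (E(u, j) = (-10 + j) - 6 = -16 + j)
c(l, y) = -11*l (c(l, y) = l - 12*l = -11*l)
E(4, 15)*c(-10, -2) = (-16 + 15)*(-11*(-10)) = -1*110 = -110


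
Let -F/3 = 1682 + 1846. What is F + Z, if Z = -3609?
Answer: -14193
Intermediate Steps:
F = -10584 (F = -3*(1682 + 1846) = -3*3528 = -10584)
F + Z = -10584 - 3609 = -14193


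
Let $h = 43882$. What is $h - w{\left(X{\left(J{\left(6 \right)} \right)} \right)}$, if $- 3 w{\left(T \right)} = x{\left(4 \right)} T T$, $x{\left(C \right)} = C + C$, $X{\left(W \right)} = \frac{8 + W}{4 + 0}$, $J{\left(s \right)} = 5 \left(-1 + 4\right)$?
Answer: $\frac{263821}{6} \approx 43970.0$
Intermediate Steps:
$J{\left(s \right)} = 15$ ($J{\left(s \right)} = 5 \cdot 3 = 15$)
$X{\left(W \right)} = 2 + \frac{W}{4}$ ($X{\left(W \right)} = \frac{8 + W}{4} = \left(8 + W\right) \frac{1}{4} = 2 + \frac{W}{4}$)
$x{\left(C \right)} = 2 C$
$w{\left(T \right)} = - \frac{8 T^{2}}{3}$ ($w{\left(T \right)} = - \frac{2 \cdot 4 T T}{3} = - \frac{8 T T}{3} = - \frac{8 T^{2}}{3}$)
$h - w{\left(X{\left(J{\left(6 \right)} \right)} \right)} = 43882 - - \frac{8 \left(2 + \frac{1}{4} \cdot 15\right)^{2}}{3} = 43882 - - \frac{8 \left(2 + \frac{15}{4}\right)^{2}}{3} = 43882 - - \frac{8 \left(\frac{23}{4}\right)^{2}}{3} = 43882 - \left(- \frac{8}{3}\right) \frac{529}{16} = 43882 - - \frac{529}{6} = 43882 + \frac{529}{6} = \frac{263821}{6}$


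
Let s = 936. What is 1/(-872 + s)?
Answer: 1/64 ≈ 0.015625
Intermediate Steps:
1/(-872 + s) = 1/(-872 + 936) = 1/64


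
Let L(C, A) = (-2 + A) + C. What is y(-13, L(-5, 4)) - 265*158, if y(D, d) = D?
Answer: -41883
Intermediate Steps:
L(C, A) = -2 + A + C
y(-13, L(-5, 4)) - 265*158 = -13 - 265*158 = -13 - 41870 = -41883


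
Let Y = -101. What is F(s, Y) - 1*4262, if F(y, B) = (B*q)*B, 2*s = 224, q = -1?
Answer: -14463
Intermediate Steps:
s = 112 (s = (½)*224 = 112)
F(y, B) = -B² (F(y, B) = (B*(-1))*B = (-B)*B = -B²)
F(s, Y) - 1*4262 = -1*(-101)² - 1*4262 = -1*10201 - 4262 = -10201 - 4262 = -14463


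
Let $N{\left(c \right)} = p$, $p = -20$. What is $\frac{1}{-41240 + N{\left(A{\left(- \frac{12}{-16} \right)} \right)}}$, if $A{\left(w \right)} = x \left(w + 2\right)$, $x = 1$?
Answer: $- \frac{1}{41260} \approx -2.4237 \cdot 10^{-5}$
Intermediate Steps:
$A{\left(w \right)} = 2 + w$ ($A{\left(w \right)} = 1 \left(w + 2\right) = 1 \left(2 + w\right) = 2 + w$)
$N{\left(c \right)} = -20$
$\frac{1}{-41240 + N{\left(A{\left(- \frac{12}{-16} \right)} \right)}} = \frac{1}{-41240 - 20} = \frac{1}{-41260} = - \frac{1}{41260}$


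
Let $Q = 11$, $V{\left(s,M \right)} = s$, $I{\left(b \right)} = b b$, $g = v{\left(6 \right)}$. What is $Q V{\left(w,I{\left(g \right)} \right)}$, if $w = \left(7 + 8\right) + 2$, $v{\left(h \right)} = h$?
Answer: $187$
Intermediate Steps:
$g = 6$
$w = 17$ ($w = 15 + 2 = 17$)
$I{\left(b \right)} = b^{2}$
$Q V{\left(w,I{\left(g \right)} \right)} = 11 \cdot 17 = 187$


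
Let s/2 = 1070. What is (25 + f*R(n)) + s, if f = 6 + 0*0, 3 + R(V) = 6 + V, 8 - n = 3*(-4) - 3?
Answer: 2321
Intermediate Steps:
n = 23 (n = 8 - (3*(-4) - 3) = 8 - (-12 - 3) = 8 - 1*(-15) = 8 + 15 = 23)
R(V) = 3 + V (R(V) = -3 + (6 + V) = 3 + V)
f = 6 (f = 6 + 0 = 6)
s = 2140 (s = 2*1070 = 2140)
(25 + f*R(n)) + s = (25 + 6*(3 + 23)) + 2140 = (25 + 6*26) + 2140 = (25 + 156) + 2140 = 181 + 2140 = 2321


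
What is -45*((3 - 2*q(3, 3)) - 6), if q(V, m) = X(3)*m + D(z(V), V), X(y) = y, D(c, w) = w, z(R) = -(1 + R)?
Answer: 1215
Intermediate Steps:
z(R) = -1 - R
q(V, m) = V + 3*m (q(V, m) = 3*m + V = V + 3*m)
-45*((3 - 2*q(3, 3)) - 6) = -45*((3 - 2*(3 + 3*3)) - 6) = -45*((3 - 2*(3 + 9)) - 6) = -45*((3 - 2*12) - 6) = -45*((3 - 24) - 6) = -45*(-21 - 6) = -45*(-27) = 1215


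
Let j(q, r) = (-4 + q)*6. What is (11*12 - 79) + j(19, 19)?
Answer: 143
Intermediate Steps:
j(q, r) = -24 + 6*q
(11*12 - 79) + j(19, 19) = (11*12 - 79) + (-24 + 6*19) = (132 - 79) + (-24 + 114) = 53 + 90 = 143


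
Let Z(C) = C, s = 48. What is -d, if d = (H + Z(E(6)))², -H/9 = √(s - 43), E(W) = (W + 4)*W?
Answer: -4005 + 1080*√5 ≈ -1590.0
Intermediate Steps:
E(W) = W*(4 + W) (E(W) = (4 + W)*W = W*(4 + W))
H = -9*√5 (H = -9*√(48 - 43) = -9*√5 ≈ -20.125)
d = (60 - 9*√5)² (d = (-9*√5 + 6*(4 + 6))² = (-9*√5 + 6*10)² = (-9*√5 + 60)² = (60 - 9*√5)² ≈ 1590.0)
-d = -(4005 - 1080*√5) = -4005 + 1080*√5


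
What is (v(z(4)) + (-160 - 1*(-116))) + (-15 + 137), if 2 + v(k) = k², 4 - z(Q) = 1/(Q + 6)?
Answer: 9121/100 ≈ 91.210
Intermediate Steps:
z(Q) = 4 - 1/(6 + Q) (z(Q) = 4 - 1/(Q + 6) = 4 - 1/(6 + Q))
v(k) = -2 + k²
(v(z(4)) + (-160 - 1*(-116))) + (-15 + 137) = ((-2 + ((23 + 4*4)/(6 + 4))²) + (-160 - 1*(-116))) + (-15 + 137) = ((-2 + ((23 + 16)/10)²) + (-160 + 116)) + 122 = ((-2 + ((⅒)*39)²) - 44) + 122 = ((-2 + (39/10)²) - 44) + 122 = ((-2 + 1521/100) - 44) + 122 = (1321/100 - 44) + 122 = -3079/100 + 122 = 9121/100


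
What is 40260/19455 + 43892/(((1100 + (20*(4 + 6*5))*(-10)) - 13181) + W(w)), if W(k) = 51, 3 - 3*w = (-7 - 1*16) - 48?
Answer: -3194102/12211255 ≈ -0.26157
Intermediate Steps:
w = 74/3 (w = 1 - ((-7 - 1*16) - 48)/3 = 1 - ((-7 - 16) - 48)/3 = 1 - (-23 - 48)/3 = 1 - 1/3*(-71) = 1 + 71/3 = 74/3 ≈ 24.667)
40260/19455 + 43892/(((1100 + (20*(4 + 6*5))*(-10)) - 13181) + W(w)) = 40260/19455 + 43892/(((1100 + (20*(4 + 6*5))*(-10)) - 13181) + 51) = 40260*(1/19455) + 43892/(((1100 + (20*(4 + 30))*(-10)) - 13181) + 51) = 2684/1297 + 43892/(((1100 + (20*34)*(-10)) - 13181) + 51) = 2684/1297 + 43892/(((1100 + 680*(-10)) - 13181) + 51) = 2684/1297 + 43892/(((1100 - 6800) - 13181) + 51) = 2684/1297 + 43892/((-5700 - 13181) + 51) = 2684/1297 + 43892/(-18881 + 51) = 2684/1297 + 43892/(-18830) = 2684/1297 + 43892*(-1/18830) = 2684/1297 - 21946/9415 = -3194102/12211255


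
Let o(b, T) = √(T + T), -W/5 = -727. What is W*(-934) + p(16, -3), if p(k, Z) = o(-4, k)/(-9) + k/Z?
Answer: -10185286/3 - 4*√2/9 ≈ -3.3951e+6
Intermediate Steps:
W = 3635 (W = -5*(-727) = 3635)
o(b, T) = √2*√T (o(b, T) = √(2*T) = √2*√T)
p(k, Z) = k/Z - √2*√k/9 (p(k, Z) = (√2*√k)/(-9) + k/Z = (√2*√k)*(-⅑) + k/Z = -√2*√k/9 + k/Z = k/Z - √2*√k/9)
W*(-934) + p(16, -3) = 3635*(-934) + (16/(-3) - √2*√16/9) = -3395090 + (16*(-⅓) - ⅑*√2*4) = -3395090 + (-16/3 - 4*√2/9) = -10185286/3 - 4*√2/9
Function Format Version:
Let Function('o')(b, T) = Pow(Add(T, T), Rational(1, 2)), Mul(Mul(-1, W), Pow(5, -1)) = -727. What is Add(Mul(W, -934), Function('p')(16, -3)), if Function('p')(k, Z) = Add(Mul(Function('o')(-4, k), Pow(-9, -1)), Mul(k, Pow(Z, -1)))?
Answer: Add(Rational(-10185286, 3), Mul(Rational(-4, 9), Pow(2, Rational(1, 2)))) ≈ -3.3951e+6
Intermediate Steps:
W = 3635 (W = Mul(-5, -727) = 3635)
Function('o')(b, T) = Mul(Pow(2, Rational(1, 2)), Pow(T, Rational(1, 2))) (Function('o')(b, T) = Pow(Mul(2, T), Rational(1, 2)) = Mul(Pow(2, Rational(1, 2)), Pow(T, Rational(1, 2))))
Function('p')(k, Z) = Add(Mul(k, Pow(Z, -1)), Mul(Rational(-1, 9), Pow(2, Rational(1, 2)), Pow(k, Rational(1, 2)))) (Function('p')(k, Z) = Add(Mul(Mul(Pow(2, Rational(1, 2)), Pow(k, Rational(1, 2))), Pow(-9, -1)), Mul(k, Pow(Z, -1))) = Add(Mul(Mul(Pow(2, Rational(1, 2)), Pow(k, Rational(1, 2))), Rational(-1, 9)), Mul(k, Pow(Z, -1))) = Add(Mul(Rational(-1, 9), Pow(2, Rational(1, 2)), Pow(k, Rational(1, 2))), Mul(k, Pow(Z, -1))) = Add(Mul(k, Pow(Z, -1)), Mul(Rational(-1, 9), Pow(2, Rational(1, 2)), Pow(k, Rational(1, 2)))))
Add(Mul(W, -934), Function('p')(16, -3)) = Add(Mul(3635, -934), Add(Mul(16, Pow(-3, -1)), Mul(Rational(-1, 9), Pow(2, Rational(1, 2)), Pow(16, Rational(1, 2))))) = Add(-3395090, Add(Mul(16, Rational(-1, 3)), Mul(Rational(-1, 9), Pow(2, Rational(1, 2)), 4))) = Add(-3395090, Add(Rational(-16, 3), Mul(Rational(-4, 9), Pow(2, Rational(1, 2))))) = Add(Rational(-10185286, 3), Mul(Rational(-4, 9), Pow(2, Rational(1, 2))))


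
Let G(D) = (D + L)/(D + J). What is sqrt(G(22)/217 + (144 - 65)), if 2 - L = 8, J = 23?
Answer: sqrt(837024335)/3255 ≈ 8.8883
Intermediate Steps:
L = -6 (L = 2 - 1*8 = 2 - 8 = -6)
G(D) = (-6 + D)/(23 + D) (G(D) = (D - 6)/(D + 23) = (-6 + D)/(23 + D))
sqrt(G(22)/217 + (144 - 65)) = sqrt(((-6 + 22)/(23 + 22))/217 + (144 - 65)) = sqrt((16/45)*(1/217) + 79) = sqrt(16/9765 + 79) = sqrt(771451/9765) = sqrt(837024335)/3255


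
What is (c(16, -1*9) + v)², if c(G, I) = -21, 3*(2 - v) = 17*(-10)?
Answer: 12769/9 ≈ 1418.8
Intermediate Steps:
v = 176/3 (v = 2 - 17*(-10)/3 = 2 - ⅓*(-170) = 2 + 170/3 = 176/3 ≈ 58.667)
(c(16, -1*9) + v)² = (-21 + 176/3)² = (113/3)² = 12769/9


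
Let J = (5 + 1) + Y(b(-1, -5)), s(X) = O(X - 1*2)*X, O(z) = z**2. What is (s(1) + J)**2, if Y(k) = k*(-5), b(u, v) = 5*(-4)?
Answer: 11449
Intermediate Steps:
b(u, v) = -20
Y(k) = -5*k
s(X) = X*(-2 + X)**2 (s(X) = (X - 1*2)**2*X = (X - 2)**2*X = (-2 + X)**2*X = X*(-2 + X)**2)
J = 106 (J = (5 + 1) - 5*(-20) = 6 + 100 = 106)
(s(1) + J)**2 = (1*(-2 + 1)**2 + 106)**2 = (1*(-1)**2 + 106)**2 = (1*1 + 106)**2 = (1 + 106)**2 = 107**2 = 11449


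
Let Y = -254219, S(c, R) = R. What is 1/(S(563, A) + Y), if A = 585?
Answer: -1/253634 ≈ -3.9427e-6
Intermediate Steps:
1/(S(563, A) + Y) = 1/(585 - 254219) = 1/(-253634) = -1/253634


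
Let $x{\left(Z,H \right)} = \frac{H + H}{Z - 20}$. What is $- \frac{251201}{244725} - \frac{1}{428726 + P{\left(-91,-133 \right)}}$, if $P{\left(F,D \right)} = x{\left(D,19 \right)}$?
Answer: $- \frac{3295515417193}{3210549232800} \approx -1.0265$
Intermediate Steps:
$x{\left(Z,H \right)} = \frac{2 H}{-20 + Z}$
$P{\left(F,D \right)} = \frac{38}{-20 + D}$ ($P{\left(F,D \right)} = 2 \cdot 19 \frac{1}{-20 + D} = \frac{38}{-20 + D}$)
$- \frac{251201}{244725} - \frac{1}{428726 + P{\left(-91,-133 \right)}} = - \frac{251201}{244725} - \frac{1}{428726 + \frac{38}{-20 - 133}} = \left(-251201\right) \frac{1}{244725} - \frac{1}{428726 + \frac{38}{-153}} = - \frac{251201}{244725} - \frac{1}{428726 + 38 \left(- \frac{1}{153}\right)} = - \frac{251201}{244725} - \frac{1}{428726 - \frac{38}{153}} = - \frac{251201}{244725} - \frac{1}{\frac{65595040}{153}} = - \frac{251201}{244725} - \frac{153}{65595040} = - \frac{3295515417193}{3210549232800}$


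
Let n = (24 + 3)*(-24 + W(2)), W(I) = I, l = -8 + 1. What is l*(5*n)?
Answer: 20790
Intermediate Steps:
l = -7
n = -594 (n = (24 + 3)*(-24 + 2) = 27*(-22) = -594)
l*(5*n) = -35*(-594) = -7*(-2970) = 20790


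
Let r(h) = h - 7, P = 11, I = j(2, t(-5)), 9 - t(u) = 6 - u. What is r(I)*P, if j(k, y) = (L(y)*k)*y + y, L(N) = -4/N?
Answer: -187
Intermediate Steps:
t(u) = 3 + u (t(u) = 9 - (6 - u) = 9 + (-6 + u) = 3 + u)
j(k, y) = y - 4*k (j(k, y) = ((-4/y)*k)*y + y = (-4*k/y)*y + y = -4*k + y = y - 4*k)
I = -10 (I = (3 - 5) - 4*2 = -2 - 8 = -10)
r(h) = -7 + h
r(I)*P = (-7 - 10)*11 = -17*11 = -187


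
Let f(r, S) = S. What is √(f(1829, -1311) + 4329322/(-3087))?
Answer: I*√58634653/147 ≈ 52.091*I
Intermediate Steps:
√(f(1829, -1311) + 4329322/(-3087)) = √(-1311 + 4329322/(-3087)) = √(-1311 + 4329322*(-1/3087)) = √(-1311 - 4329322/3087) = √(-8376379/3087) = I*√58634653/147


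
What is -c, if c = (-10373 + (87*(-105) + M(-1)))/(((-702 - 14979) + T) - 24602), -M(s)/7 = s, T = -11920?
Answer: -19501/52203 ≈ -0.37356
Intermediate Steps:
M(s) = -7*s
c = 19501/52203 (c = (-10373 + (87*(-105) - 7*(-1)))/(((-702 - 14979) - 11920) - 24602) = (-10373 + (-9135 + 7))/((-15681 - 11920) - 24602) = (-10373 - 9128)/(-27601 - 24602) = -19501/(-52203) = -19501*(-1/52203) = 19501/52203 ≈ 0.37356)
-c = -1*19501/52203 = -19501/52203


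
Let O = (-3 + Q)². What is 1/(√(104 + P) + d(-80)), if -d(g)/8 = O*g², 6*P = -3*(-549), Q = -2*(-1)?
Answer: -102400/5242879243 - √1514/5242879243 ≈ -1.9539e-5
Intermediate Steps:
Q = 2
P = 549/2 (P = (-3*(-549))/6 = (⅙)*1647 = 549/2 ≈ 274.50)
O = 1 (O = (-3 + 2)² = (-1)² = 1)
d(g) = -8*g²
1/(√(104 + P) + d(-80)) = 1/(√(104 + 549/2) - 8*(-80)²) = 1/(√(757/2) - 8*6400) = 1/(√1514/2 - 51200) = 1/(-51200 + √1514/2)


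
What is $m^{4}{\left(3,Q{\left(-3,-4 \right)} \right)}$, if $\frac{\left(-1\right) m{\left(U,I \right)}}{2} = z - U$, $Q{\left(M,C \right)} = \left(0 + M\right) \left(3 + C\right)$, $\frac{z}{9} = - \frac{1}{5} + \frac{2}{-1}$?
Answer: $\frac{2702336256}{625} \approx 4.3237 \cdot 10^{6}$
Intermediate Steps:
$z = - \frac{99}{5}$ ($z = 9 \left(- \frac{1}{5} + \frac{2}{-1}\right) = 9 \left(\left(-1\right) \frac{1}{5} + 2 \left(-1\right)\right) = 9 \left(- \frac{1}{5} - 2\right) = 9 \left(- \frac{11}{5}\right) = - \frac{99}{5} \approx -19.8$)
$Q{\left(M,C \right)} = M \left(3 + C\right)$
$m{\left(U,I \right)} = \frac{198}{5} + 2 U$ ($m{\left(U,I \right)} = - 2 \left(- \frac{99}{5} - U\right) = \frac{198}{5} + 2 U$)
$m^{4}{\left(3,Q{\left(-3,-4 \right)} \right)} = \left(\frac{198}{5} + 2 \cdot 3\right)^{4} = \left(\frac{198}{5} + 6\right)^{4} = \left(\frac{228}{5}\right)^{4} = \frac{2702336256}{625}$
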